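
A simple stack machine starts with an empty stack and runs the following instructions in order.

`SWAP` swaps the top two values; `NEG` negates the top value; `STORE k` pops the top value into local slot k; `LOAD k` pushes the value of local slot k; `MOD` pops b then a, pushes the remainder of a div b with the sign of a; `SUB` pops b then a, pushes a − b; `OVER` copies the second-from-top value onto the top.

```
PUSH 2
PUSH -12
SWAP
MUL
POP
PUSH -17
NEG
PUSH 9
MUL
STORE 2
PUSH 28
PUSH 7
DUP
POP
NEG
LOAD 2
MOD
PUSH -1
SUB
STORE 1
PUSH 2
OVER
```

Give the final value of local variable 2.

153

PUSH 2   -> [2]
PUSH -12 -> [2, -12]
SWAP     -> [-12, 2]
MUL      -> [-24]
POP      -> []
PUSH -17 -> [-17]
NEG      -> [17]
PUSH 9   -> [17, 9]
MUL      -> [153]
STORE 2  -> []
PUSH 28  -> [28]
PUSH 7   -> [28, 7]
DUP      -> [28, 7, 7]
POP      -> [28, 7]
NEG      -> [28, -7]
LOAD 2   -> [28, -7, 153]
MOD      -> [28, -7]
PUSH -1  -> [28, -7, -1]
SUB      -> [28, -6]
STORE 1  -> [28]
PUSH 2   -> [28, 2]
OVER     -> [28, 2, 28]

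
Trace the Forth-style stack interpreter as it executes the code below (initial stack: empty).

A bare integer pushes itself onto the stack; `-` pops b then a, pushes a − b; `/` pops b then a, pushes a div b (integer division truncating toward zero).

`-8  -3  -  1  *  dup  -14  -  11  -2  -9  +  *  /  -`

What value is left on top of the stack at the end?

-5

-8  → [-8]
-3  → [-8, -3]
-   → [-5]
1   → [-5, 1]
*   → [-5]
dup → [-5, -5]
-14 → [-5, -5, -14]
-   → [-5, 9]
11  → [-5, 9, 11]
-2  → [-5, 9, 11, -2]
-9  → [-5, 9, 11, -2, -9]
+   → [-5, 9, 11, -11]
*   → [-5, 9, -121]
/   → [-5, 0]
-   → [-5]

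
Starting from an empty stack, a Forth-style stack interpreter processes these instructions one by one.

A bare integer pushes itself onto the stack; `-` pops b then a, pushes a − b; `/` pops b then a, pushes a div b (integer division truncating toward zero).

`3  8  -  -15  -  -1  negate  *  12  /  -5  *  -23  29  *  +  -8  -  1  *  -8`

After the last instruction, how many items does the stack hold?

3      → [3]
8      → [3, 8]
-      → [-5]
-15    → [-5, -15]
-      → [10]
-1     → [10, -1]
negate → [10, 1]
*      → [10]
12     → [10, 12]
/      → [0]
-5     → [0, -5]
*      → [0]
-23    → [0, -23]
29     → [0, -23, 29]
*      → [0, -667]
+      → [-667]
-8     → [-667, -8]
-      → [-659]
1      → [-659, 1]
*      → [-659]
-8     → [-659, -8]

2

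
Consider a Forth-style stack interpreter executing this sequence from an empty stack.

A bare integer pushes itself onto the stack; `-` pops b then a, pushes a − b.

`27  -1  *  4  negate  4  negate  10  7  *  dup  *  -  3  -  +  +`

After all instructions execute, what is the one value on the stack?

-4938

27     → [27]
-1     → [27, -1]
*      → [-27]
4      → [-27, 4]
negate → [-27, -4]
4      → [-27, -4, 4]
negate → [-27, -4, -4]
10     → [-27, -4, -4, 10]
7      → [-27, -4, -4, 10, 7]
*      → [-27, -4, -4, 70]
dup    → [-27, -4, -4, 70, 70]
*      → [-27, -4, -4, 4900]
-      → [-27, -4, -4904]
3      → [-27, -4, -4904, 3]
-      → [-27, -4, -4907]
+      → [-27, -4911]
+      → [-4938]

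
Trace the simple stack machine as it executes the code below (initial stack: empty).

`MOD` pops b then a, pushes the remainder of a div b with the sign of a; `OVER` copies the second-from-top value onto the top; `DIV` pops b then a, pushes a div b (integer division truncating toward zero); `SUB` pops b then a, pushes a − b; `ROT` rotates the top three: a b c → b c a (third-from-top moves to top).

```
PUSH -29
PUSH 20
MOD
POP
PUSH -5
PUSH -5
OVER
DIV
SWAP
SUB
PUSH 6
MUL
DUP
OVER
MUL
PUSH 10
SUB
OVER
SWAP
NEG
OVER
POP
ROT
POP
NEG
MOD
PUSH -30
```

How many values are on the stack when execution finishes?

PUSH -29  -29
PUSH 20   -29 20
MOD       -9
POP       (empty)
PUSH -5   -5
PUSH -5   -5 -5
OVER      -5 -5 -5
DIV       -5 1
SWAP      1 -5
SUB       6
PUSH 6    6 6
MUL       36
DUP       36 36
OVER      36 36 36
MUL       36 1296
PUSH 10   36 1296 10
SUB       36 1286
OVER      36 1286 36
SWAP      36 36 1286
NEG       36 36 -1286
OVER      36 36 -1286 36
POP       36 36 -1286
ROT       36 -1286 36
POP       36 -1286
NEG       36 1286
MOD       36
PUSH -30  36 -30

2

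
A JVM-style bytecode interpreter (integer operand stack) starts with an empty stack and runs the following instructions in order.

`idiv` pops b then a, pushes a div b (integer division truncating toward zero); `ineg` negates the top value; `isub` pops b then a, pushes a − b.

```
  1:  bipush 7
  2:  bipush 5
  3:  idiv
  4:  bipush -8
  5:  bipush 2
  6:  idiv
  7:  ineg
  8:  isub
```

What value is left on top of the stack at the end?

bipush 7   [7]
bipush 5   [7, 5]
idiv       [1]
bipush -8  [1, -8]
bipush 2   [1, -8, 2]
idiv       [1, -4]
ineg       [1, 4]
isub       [-3]

-3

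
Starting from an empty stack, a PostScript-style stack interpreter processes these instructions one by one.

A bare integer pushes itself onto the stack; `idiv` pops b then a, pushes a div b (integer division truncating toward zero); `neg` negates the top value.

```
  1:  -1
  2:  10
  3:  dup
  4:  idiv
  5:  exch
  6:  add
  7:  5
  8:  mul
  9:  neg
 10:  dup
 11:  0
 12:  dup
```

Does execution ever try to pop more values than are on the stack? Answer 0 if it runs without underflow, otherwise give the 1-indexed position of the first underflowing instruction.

-1    [-1]
10    [-1, 10]
dup   [-1, 10, 10]
idiv  [-1, 1]
exch  [1, -1]
add   [0]
5     [0, 5]
mul   [0]
neg   [0]
dup   [0, 0]
0     [0, 0, 0]
dup   [0, 0, 0, 0]

0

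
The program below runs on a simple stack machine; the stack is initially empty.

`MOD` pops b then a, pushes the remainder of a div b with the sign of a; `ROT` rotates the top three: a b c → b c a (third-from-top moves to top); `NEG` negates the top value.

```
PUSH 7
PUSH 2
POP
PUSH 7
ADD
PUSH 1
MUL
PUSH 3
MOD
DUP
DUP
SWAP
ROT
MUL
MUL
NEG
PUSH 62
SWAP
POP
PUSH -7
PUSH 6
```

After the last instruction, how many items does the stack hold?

PUSH 7  -> 7
PUSH 2  -> 7 2
POP     -> 7
PUSH 7  -> 7 7
ADD     -> 14
PUSH 1  -> 14 1
MUL     -> 14
PUSH 3  -> 14 3
MOD     -> 2
DUP     -> 2 2
DUP     -> 2 2 2
SWAP    -> 2 2 2
ROT     -> 2 2 2
MUL     -> 2 4
MUL     -> 8
NEG     -> -8
PUSH 62 -> -8 62
SWAP    -> 62 -8
POP     -> 62
PUSH -7 -> 62 -7
PUSH 6  -> 62 -7 6

3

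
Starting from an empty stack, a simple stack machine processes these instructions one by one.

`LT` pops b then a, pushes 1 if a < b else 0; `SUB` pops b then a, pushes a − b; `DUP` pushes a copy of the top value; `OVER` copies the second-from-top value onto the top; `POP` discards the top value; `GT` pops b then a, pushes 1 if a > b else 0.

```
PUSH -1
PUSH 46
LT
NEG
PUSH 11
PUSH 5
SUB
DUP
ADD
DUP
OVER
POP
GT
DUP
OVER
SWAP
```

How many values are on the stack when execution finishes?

4

PUSH -1 : -1
PUSH 46 : -1 46
LT      : 1
NEG     : -1
PUSH 11 : -1 11
PUSH 5  : -1 11 5
SUB     : -1 6
DUP     : -1 6 6
ADD     : -1 12
DUP     : -1 12 12
OVER    : -1 12 12 12
POP     : -1 12 12
GT      : -1 0
DUP     : -1 0 0
OVER    : -1 0 0 0
SWAP    : -1 0 0 0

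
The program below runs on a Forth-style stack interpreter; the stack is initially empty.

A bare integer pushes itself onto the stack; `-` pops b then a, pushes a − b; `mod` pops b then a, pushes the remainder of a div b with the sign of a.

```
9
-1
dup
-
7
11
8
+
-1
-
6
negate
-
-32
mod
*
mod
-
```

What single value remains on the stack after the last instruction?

9      → 9
-1     → 9 -1
dup    → 9 -1 -1
-      → 9 0
7      → 9 0 7
11     → 9 0 7 11
8      → 9 0 7 11 8
+      → 9 0 7 19
-1     → 9 0 7 19 -1
-      → 9 0 7 20
6      → 9 0 7 20 6
negate → 9 0 7 20 -6
-      → 9 0 7 26
-32    → 9 0 7 26 -32
mod    → 9 0 7 26
*      → 9 0 182
mod    → 9 0
-      → 9

9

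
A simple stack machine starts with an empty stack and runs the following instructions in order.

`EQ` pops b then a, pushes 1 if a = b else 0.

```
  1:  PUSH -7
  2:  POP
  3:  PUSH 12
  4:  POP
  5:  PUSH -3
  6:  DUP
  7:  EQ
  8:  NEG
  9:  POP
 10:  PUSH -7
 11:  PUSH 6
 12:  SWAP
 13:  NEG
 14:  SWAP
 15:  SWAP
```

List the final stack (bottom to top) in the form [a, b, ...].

PUSH -7  -7
POP      (empty)
PUSH 12  12
POP      (empty)
PUSH -3  -3
DUP      -3 -3
EQ       1
NEG      -1
POP      (empty)
PUSH -7  -7
PUSH 6   -7 6
SWAP     6 -7
NEG      6 7
SWAP     7 6
SWAP     6 7

[6, 7]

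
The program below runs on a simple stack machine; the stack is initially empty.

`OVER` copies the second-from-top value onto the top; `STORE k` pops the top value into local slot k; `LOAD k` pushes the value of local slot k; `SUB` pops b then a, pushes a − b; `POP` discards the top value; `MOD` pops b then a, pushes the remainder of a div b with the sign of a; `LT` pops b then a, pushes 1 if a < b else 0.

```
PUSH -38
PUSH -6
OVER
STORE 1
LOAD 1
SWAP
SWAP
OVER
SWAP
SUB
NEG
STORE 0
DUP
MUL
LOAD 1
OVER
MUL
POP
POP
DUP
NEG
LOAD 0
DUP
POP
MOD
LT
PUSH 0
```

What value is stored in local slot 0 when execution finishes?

PUSH -38 : [-38]
PUSH -6  : [-38, -6]
OVER     : [-38, -6, -38]
STORE 1  : [-38, -6]
LOAD 1   : [-38, -6, -38]
SWAP     : [-38, -38, -6]
SWAP     : [-38, -6, -38]
OVER     : [-38, -6, -38, -6]
SWAP     : [-38, -6, -6, -38]
SUB      : [-38, -6, 32]
NEG      : [-38, -6, -32]
STORE 0  : [-38, -6]
DUP      : [-38, -6, -6]
MUL      : [-38, 36]
LOAD 1   : [-38, 36, -38]
OVER     : [-38, 36, -38, 36]
MUL      : [-38, 36, -1368]
POP      : [-38, 36]
POP      : [-38]
DUP      : [-38, -38]
NEG      : [-38, 38]
LOAD 0   : [-38, 38, -32]
DUP      : [-38, 38, -32, -32]
POP      : [-38, 38, -32]
MOD      : [-38, 6]
LT       : [1]
PUSH 0   : [1, 0]

-32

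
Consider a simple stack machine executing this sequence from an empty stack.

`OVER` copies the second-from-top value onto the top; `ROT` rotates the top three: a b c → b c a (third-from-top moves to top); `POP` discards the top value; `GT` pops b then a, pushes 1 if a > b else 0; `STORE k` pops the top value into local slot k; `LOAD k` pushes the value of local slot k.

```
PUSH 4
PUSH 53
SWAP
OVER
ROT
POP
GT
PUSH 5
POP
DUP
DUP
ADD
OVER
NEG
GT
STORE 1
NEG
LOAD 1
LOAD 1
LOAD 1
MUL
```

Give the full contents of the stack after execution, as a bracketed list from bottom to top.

PUSH 4  -> [4]
PUSH 53 -> [4, 53]
SWAP    -> [53, 4]
OVER    -> [53, 4, 53]
ROT     -> [4, 53, 53]
POP     -> [4, 53]
GT      -> [0]
PUSH 5  -> [0, 5]
POP     -> [0]
DUP     -> [0, 0]
DUP     -> [0, 0, 0]
ADD     -> [0, 0]
OVER    -> [0, 0, 0]
NEG     -> [0, 0, 0]
GT      -> [0, 0]
STORE 1 -> [0]
NEG     -> [0]
LOAD 1  -> [0, 0]
LOAD 1  -> [0, 0, 0]
LOAD 1  -> [0, 0, 0, 0]
MUL     -> [0, 0, 0]

[0, 0, 0]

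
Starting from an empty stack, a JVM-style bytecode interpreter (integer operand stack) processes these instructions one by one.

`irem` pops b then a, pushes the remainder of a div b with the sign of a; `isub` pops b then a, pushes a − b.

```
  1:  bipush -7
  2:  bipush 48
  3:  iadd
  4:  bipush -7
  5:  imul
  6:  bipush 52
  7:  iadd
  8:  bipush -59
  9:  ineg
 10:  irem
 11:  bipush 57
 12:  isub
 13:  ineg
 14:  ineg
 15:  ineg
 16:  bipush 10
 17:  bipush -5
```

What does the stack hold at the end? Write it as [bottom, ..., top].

[115, 10, -5]

bipush -7  → -7
bipush 48  → -7 48
iadd       → 41
bipush -7  → 41 -7
imul       → -287
bipush 52  → -287 52
iadd       → -235
bipush -59 → -235 -59
ineg       → -235 59
irem       → -58
bipush 57  → -58 57
isub       → -115
ineg       → 115
ineg       → -115
ineg       → 115
bipush 10  → 115 10
bipush -5  → 115 10 -5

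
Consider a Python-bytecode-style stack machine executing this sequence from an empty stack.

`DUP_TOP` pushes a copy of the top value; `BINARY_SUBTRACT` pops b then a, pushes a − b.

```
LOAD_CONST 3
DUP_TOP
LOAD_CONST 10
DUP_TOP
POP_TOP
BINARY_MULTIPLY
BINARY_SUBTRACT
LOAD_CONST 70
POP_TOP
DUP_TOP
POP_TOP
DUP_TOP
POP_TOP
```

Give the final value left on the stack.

LOAD_CONST 3    : 3
DUP_TOP         : 3 3
LOAD_CONST 10   : 3 3 10
DUP_TOP         : 3 3 10 10
POP_TOP         : 3 3 10
BINARY_MULTIPLY : 3 30
BINARY_SUBTRACT : -27
LOAD_CONST 70   : -27 70
POP_TOP         : -27
DUP_TOP         : -27 -27
POP_TOP         : -27
DUP_TOP         : -27 -27
POP_TOP         : -27

-27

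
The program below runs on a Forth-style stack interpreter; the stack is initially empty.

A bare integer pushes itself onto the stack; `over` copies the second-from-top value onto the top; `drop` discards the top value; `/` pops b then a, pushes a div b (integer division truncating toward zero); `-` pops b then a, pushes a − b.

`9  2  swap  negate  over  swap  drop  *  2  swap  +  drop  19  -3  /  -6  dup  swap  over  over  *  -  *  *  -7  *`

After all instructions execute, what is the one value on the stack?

10584

9       9
2       9 2
swap    2 9
negate  2 -9
over    2 -9 2
swap    2 2 -9
drop    2 2
*       4
2       4 2
swap    2 4
+       6
drop    (empty)
19      19
-3      19 -3
/       -6
-6      -6 -6
dup     -6 -6 -6
swap    -6 -6 -6
over    -6 -6 -6 -6
over    -6 -6 -6 -6 -6
*       -6 -6 -6 36
-       -6 -6 -42
*       -6 252
*       -1512
-7      -1512 -7
*       10584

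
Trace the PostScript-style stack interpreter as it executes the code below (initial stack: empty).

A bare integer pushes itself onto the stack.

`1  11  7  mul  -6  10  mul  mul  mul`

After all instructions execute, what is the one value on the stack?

1   → 1
11  → 1 11
7   → 1 11 7
mul → 1 77
-6  → 1 77 -6
10  → 1 77 -6 10
mul → 1 77 -60
mul → 1 -4620
mul → -4620

-4620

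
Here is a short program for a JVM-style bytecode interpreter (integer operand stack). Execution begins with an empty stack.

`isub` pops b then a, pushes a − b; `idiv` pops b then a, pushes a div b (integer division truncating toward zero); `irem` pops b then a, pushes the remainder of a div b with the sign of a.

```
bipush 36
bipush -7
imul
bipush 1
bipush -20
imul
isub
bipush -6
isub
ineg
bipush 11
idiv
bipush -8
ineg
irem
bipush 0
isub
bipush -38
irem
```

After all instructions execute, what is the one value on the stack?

bipush 36  : [36]
bipush -7  : [36, -7]
imul       : [-252]
bipush 1   : [-252, 1]
bipush -20 : [-252, 1, -20]
imul       : [-252, -20]
isub       : [-232]
bipush -6  : [-232, -6]
isub       : [-226]
ineg       : [226]
bipush 11  : [226, 11]
idiv       : [20]
bipush -8  : [20, -8]
ineg       : [20, 8]
irem       : [4]
bipush 0   : [4, 0]
isub       : [4]
bipush -38 : [4, -38]
irem       : [4]

4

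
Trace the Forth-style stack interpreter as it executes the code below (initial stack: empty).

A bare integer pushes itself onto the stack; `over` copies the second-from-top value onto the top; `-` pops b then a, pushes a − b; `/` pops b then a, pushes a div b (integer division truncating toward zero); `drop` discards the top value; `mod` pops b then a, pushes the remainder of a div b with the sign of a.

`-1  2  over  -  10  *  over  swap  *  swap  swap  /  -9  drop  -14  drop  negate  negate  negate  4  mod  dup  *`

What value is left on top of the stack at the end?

-1     → -1
2      → -1 2
over   → -1 2 -1
-      → -1 3
10     → -1 3 10
*      → -1 30
over   → -1 30 -1
swap   → -1 -1 30
*      → -1 -30
swap   → -30 -1
swap   → -1 -30
/      → 0
-9     → 0 -9
drop   → 0
-14    → 0 -14
drop   → 0
negate → 0
negate → 0
negate → 0
4      → 0 4
mod    → 0
dup    → 0 0
*      → 0

0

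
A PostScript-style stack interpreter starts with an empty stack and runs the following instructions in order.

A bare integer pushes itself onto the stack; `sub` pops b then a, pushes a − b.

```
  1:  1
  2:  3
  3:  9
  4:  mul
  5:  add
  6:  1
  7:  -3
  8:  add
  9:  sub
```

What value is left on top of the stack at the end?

30

1   : [1]
3   : [1, 3]
9   : [1, 3, 9]
mul : [1, 27]
add : [28]
1   : [28, 1]
-3  : [28, 1, -3]
add : [28, -2]
sub : [30]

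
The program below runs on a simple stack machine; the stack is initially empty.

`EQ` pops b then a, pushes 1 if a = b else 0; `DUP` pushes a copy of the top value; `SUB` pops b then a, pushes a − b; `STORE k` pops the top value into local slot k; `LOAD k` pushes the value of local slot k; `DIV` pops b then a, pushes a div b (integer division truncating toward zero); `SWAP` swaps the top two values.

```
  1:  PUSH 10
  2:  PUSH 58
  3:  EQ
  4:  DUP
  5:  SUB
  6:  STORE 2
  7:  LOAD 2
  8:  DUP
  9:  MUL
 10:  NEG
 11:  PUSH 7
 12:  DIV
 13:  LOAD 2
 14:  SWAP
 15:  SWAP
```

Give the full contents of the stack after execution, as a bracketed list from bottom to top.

PUSH 10 : 10
PUSH 58 : 10 58
EQ      : 0
DUP     : 0 0
SUB     : 0
STORE 2 : (empty)
LOAD 2  : 0
DUP     : 0 0
MUL     : 0
NEG     : 0
PUSH 7  : 0 7
DIV     : 0
LOAD 2  : 0 0
SWAP    : 0 0
SWAP    : 0 0

[0, 0]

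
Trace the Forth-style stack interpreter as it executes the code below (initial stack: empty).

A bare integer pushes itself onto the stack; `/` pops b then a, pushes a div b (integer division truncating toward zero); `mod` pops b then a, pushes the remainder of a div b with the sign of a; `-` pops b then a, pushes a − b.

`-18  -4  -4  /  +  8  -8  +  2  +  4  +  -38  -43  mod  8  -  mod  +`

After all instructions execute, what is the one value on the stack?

-18 -> -18
-4  -> -18 -4
-4  -> -18 -4 -4
/   -> -18 1
+   -> -17
8   -> -17 8
-8  -> -17 8 -8
+   -> -17 0
2   -> -17 0 2
+   -> -17 2
4   -> -17 2 4
+   -> -17 6
-38 -> -17 6 -38
-43 -> -17 6 -38 -43
mod -> -17 6 -38
8   -> -17 6 -38 8
-   -> -17 6 -46
mod -> -17 6
+   -> -11

-11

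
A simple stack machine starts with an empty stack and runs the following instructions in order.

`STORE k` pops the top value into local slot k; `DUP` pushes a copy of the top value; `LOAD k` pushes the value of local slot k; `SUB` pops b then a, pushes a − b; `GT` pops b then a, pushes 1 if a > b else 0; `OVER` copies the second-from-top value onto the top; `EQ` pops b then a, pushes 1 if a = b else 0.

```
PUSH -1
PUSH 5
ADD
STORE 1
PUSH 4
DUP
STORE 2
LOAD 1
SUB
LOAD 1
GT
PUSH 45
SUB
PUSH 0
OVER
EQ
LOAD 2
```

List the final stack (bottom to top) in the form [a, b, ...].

PUSH -1 -> -1
PUSH 5  -> -1 5
ADD     -> 4
STORE 1 -> (empty)
PUSH 4  -> 4
DUP     -> 4 4
STORE 2 -> 4
LOAD 1  -> 4 4
SUB     -> 0
LOAD 1  -> 0 4
GT      -> 0
PUSH 45 -> 0 45
SUB     -> -45
PUSH 0  -> -45 0
OVER    -> -45 0 -45
EQ      -> -45 0
LOAD 2  -> -45 0 4

[-45, 0, 4]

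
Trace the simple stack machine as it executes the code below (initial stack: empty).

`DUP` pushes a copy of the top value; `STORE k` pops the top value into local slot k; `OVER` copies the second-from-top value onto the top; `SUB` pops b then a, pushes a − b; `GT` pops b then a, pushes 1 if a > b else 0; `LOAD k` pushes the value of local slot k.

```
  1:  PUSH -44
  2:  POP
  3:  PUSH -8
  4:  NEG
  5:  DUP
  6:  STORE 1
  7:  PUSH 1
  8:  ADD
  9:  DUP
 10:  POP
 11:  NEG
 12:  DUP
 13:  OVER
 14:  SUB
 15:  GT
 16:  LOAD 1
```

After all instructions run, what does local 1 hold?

PUSH -44 -> [-44]
POP      -> []
PUSH -8  -> [-8]
NEG      -> [8]
DUP      -> [8, 8]
STORE 1  -> [8]
PUSH 1   -> [8, 1]
ADD      -> [9]
DUP      -> [9, 9]
POP      -> [9]
NEG      -> [-9]
DUP      -> [-9, -9]
OVER     -> [-9, -9, -9]
SUB      -> [-9, 0]
GT       -> [0]
LOAD 1   -> [0, 8]

8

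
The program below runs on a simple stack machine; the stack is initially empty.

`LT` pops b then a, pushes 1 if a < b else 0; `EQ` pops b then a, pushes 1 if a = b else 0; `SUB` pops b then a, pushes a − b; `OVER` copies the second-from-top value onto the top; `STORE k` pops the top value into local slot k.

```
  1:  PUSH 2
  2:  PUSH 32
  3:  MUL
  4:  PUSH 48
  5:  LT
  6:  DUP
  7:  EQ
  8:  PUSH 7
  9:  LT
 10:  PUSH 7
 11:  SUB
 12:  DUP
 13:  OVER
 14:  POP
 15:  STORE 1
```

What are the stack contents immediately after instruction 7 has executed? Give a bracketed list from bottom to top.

[1]

PUSH 2  -> [2]
PUSH 32 -> [2, 32]
MUL     -> [64]
PUSH 48 -> [64, 48]
LT      -> [0]
DUP     -> [0, 0]
EQ      -> [1]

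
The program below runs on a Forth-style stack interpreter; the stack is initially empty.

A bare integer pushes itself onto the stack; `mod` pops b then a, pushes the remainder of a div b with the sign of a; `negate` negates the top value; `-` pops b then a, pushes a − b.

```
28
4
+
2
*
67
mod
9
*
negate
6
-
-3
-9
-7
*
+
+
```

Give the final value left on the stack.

-522

28     : 28
4      : 28 4
+      : 32
2      : 32 2
*      : 64
67     : 64 67
mod    : 64
9      : 64 9
*      : 576
negate : -576
6      : -576 6
-      : -582
-3     : -582 -3
-9     : -582 -3 -9
-7     : -582 -3 -9 -7
*      : -582 -3 63
+      : -582 60
+      : -522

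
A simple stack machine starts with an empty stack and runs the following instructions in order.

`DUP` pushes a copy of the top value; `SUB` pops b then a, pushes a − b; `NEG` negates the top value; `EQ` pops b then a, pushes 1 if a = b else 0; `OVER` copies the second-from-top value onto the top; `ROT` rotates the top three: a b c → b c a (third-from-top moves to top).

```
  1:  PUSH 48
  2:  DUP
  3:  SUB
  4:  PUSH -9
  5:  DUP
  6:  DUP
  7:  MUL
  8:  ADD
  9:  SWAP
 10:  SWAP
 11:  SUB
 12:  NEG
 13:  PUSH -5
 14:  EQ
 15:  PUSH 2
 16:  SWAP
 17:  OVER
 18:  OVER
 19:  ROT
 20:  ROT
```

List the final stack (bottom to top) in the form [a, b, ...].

PUSH 48  48
DUP      48 48
SUB      0
PUSH -9  0 -9
DUP      0 -9 -9
DUP      0 -9 -9 -9
MUL      0 -9 81
ADD      0 72
SWAP     72 0
SWAP     0 72
SUB      -72
NEG      72
PUSH -5  72 -5
EQ       0
PUSH 2   0 2
SWAP     2 0
OVER     2 0 2
OVER     2 0 2 0
ROT      2 2 0 0
ROT      2 0 0 2

[2, 0, 0, 2]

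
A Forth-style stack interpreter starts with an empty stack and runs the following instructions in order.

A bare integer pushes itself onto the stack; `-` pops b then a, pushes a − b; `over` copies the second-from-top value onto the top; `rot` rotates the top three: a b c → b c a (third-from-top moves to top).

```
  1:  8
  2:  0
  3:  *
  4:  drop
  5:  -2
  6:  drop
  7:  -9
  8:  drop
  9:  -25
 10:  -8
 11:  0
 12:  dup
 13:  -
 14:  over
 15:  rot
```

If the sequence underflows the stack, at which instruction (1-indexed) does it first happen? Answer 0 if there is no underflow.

8    -> 8
0    -> 8 0
*    -> 0
drop -> (empty)
-2   -> -2
drop -> (empty)
-9   -> -9
drop -> (empty)
-25  -> -25
-8   -> -25 -8
0    -> -25 -8 0
dup  -> -25 -8 0 0
-    -> -25 -8 0
over -> -25 -8 0 -8
rot  -> -25 0 -8 -8

0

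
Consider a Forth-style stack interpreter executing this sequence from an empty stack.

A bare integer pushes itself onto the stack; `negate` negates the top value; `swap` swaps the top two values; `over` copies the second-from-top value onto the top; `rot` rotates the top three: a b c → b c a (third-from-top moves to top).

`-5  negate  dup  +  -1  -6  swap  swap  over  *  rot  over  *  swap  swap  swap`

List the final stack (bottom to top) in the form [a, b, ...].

-5     → -5
negate → 5
dup    → 5 5
+      → 10
-1     → 10 -1
-6     → 10 -1 -6
swap   → 10 -6 -1
swap   → 10 -1 -6
over   → 10 -1 -6 -1
*      → 10 -1 6
rot    → -1 6 10
over   → -1 6 10 6
*      → -1 6 60
swap   → -1 60 6
swap   → -1 6 60
swap   → -1 60 6

[-1, 60, 6]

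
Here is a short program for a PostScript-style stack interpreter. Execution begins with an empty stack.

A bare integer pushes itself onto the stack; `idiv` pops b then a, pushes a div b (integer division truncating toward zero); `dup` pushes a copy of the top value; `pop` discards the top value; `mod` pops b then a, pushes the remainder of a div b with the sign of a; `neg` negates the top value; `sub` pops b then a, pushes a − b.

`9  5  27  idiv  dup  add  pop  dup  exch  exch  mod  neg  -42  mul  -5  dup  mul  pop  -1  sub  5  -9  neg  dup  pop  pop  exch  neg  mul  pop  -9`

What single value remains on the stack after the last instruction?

9    → 9
5    → 9 5
27   → 9 5 27
idiv → 9 0
dup  → 9 0 0
add  → 9 0
pop  → 9
dup  → 9 9
exch → 9 9
exch → 9 9
mod  → 0
neg  → 0
-42  → 0 -42
mul  → 0
-5   → 0 -5
dup  → 0 -5 -5
mul  → 0 25
pop  → 0
-1   → 0 -1
sub  → 1
5    → 1 5
-9   → 1 5 -9
neg  → 1 5 9
dup  → 1 5 9 9
pop  → 1 5 9
pop  → 1 5
exch → 5 1
neg  → 5 -1
mul  → -5
pop  → (empty)
-9   → -9

-9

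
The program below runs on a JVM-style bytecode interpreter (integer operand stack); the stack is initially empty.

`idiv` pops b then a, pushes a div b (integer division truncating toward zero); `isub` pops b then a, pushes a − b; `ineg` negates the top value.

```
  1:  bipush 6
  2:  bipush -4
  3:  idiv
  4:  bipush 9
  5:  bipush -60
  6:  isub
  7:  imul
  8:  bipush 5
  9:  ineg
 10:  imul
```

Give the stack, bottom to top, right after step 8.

[-69, 5]

bipush 6    [6]
bipush -4   [6, -4]
idiv        [-1]
bipush 9    [-1, 9]
bipush -60  [-1, 9, -60]
isub        [-1, 69]
imul        [-69]
bipush 5    [-69, 5]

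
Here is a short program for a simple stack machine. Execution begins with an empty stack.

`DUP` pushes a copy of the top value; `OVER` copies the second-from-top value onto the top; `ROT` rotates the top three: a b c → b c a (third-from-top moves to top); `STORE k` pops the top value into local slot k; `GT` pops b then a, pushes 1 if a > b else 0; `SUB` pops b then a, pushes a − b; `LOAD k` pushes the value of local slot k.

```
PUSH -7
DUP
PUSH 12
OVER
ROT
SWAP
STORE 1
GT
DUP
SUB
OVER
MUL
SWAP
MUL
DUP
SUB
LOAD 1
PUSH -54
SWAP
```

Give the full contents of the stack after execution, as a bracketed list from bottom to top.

[0, -54, -7]

PUSH -7  -> [-7]
DUP      -> [-7, -7]
PUSH 12  -> [-7, -7, 12]
OVER     -> [-7, -7, 12, -7]
ROT      -> [-7, 12, -7, -7]
SWAP     -> [-7, 12, -7, -7]
STORE 1  -> [-7, 12, -7]
GT       -> [-7, 1]
DUP      -> [-7, 1, 1]
SUB      -> [-7, 0]
OVER     -> [-7, 0, -7]
MUL      -> [-7, 0]
SWAP     -> [0, -7]
MUL      -> [0]
DUP      -> [0, 0]
SUB      -> [0]
LOAD 1   -> [0, -7]
PUSH -54 -> [0, -7, -54]
SWAP     -> [0, -54, -7]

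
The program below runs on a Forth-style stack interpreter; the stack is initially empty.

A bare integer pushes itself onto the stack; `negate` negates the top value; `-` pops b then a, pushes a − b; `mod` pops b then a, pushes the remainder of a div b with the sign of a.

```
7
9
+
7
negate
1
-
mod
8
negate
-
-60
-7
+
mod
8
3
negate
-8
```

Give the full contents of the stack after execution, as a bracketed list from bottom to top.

[8, 8, -3, -8]

7       7
9       7 9
+       16
7       16 7
negate  16 -7
1       16 -7 1
-       16 -8
mod     0
8       0 8
negate  0 -8
-       8
-60     8 -60
-7      8 -60 -7
+       8 -67
mod     8
8       8 8
3       8 8 3
negate  8 8 -3
-8      8 8 -3 -8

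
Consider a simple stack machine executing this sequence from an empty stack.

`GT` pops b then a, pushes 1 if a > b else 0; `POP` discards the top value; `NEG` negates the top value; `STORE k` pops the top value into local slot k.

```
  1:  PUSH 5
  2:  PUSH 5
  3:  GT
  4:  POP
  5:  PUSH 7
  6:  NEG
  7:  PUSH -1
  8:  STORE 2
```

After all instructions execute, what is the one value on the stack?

PUSH 5  -> 5
PUSH 5  -> 5 5
GT      -> 0
POP     -> (empty)
PUSH 7  -> 7
NEG     -> -7
PUSH -1 -> -7 -1
STORE 2 -> -7

-7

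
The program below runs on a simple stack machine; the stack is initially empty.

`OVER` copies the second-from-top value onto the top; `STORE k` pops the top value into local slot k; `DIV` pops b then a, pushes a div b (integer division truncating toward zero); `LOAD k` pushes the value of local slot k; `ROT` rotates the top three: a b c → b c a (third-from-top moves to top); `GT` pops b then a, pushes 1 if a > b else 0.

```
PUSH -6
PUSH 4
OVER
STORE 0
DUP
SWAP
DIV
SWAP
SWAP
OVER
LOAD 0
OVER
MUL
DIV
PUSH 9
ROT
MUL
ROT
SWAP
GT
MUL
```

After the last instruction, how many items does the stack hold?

PUSH -6 → [-6]
PUSH 4  → [-6, 4]
OVER    → [-6, 4, -6]
STORE 0 → [-6, 4]
DUP     → [-6, 4, 4]
SWAP    → [-6, 4, 4]
DIV     → [-6, 1]
SWAP    → [1, -6]
SWAP    → [-6, 1]
OVER    → [-6, 1, -6]
LOAD 0  → [-6, 1, -6, -6]
OVER    → [-6, 1, -6, -6, -6]
MUL     → [-6, 1, -6, 36]
DIV     → [-6, 1, 0]
PUSH 9  → [-6, 1, 0, 9]
ROT     → [-6, 0, 9, 1]
MUL     → [-6, 0, 9]
ROT     → [0, 9, -6]
SWAP    → [0, -6, 9]
GT      → [0, 0]
MUL     → [0]

1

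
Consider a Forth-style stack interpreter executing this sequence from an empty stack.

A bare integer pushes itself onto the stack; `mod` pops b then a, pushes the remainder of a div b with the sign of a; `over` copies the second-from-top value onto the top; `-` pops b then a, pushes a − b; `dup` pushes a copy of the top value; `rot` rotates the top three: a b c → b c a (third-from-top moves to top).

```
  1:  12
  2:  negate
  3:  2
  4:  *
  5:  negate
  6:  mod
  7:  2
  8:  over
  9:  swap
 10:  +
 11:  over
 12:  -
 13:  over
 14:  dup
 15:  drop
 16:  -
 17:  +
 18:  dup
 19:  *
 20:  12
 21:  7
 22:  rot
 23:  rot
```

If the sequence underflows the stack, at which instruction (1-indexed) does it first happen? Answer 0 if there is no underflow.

6

12     -> 12
negate -> -12
2      -> -12 2
*      -> -24
negate -> 24
mod  — needs 2 operands, stack has 1 → underflow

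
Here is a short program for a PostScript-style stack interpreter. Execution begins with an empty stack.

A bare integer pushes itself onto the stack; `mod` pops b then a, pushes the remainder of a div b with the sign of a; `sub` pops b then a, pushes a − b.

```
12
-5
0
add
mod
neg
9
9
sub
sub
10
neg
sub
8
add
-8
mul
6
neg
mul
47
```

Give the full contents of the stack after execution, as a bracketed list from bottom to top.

12   12
-5   12 -5
0    12 -5 0
add  12 -5
mod  2
neg  -2
9    -2 9
9    -2 9 9
sub  -2 0
sub  -2
10   -2 10
neg  -2 -10
sub  8
8    8 8
add  16
-8   16 -8
mul  -128
6    -128 6
neg  -128 -6
mul  768
47   768 47

[768, 47]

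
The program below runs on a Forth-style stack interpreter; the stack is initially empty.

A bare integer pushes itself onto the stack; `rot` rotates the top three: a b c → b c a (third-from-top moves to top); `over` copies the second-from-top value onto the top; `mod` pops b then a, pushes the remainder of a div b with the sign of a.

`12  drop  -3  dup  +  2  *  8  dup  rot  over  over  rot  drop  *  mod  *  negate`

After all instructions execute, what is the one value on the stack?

-64

12      [12]
drop    []
-3      [-3]
dup     [-3, -3]
+       [-6]
2       [-6, 2]
*       [-12]
8       [-12, 8]
dup     [-12, 8, 8]
rot     [8, 8, -12]
over    [8, 8, -12, 8]
over    [8, 8, -12, 8, -12]
rot     [8, 8, 8, -12, -12]
drop    [8, 8, 8, -12]
*       [8, 8, -96]
mod     [8, 8]
*       [64]
negate  [-64]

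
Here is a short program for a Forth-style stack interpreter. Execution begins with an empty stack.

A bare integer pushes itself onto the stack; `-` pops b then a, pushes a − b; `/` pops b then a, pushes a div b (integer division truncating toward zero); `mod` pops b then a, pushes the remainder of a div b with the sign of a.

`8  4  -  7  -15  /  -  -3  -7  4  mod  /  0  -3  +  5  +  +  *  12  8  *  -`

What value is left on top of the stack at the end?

8    8
4    8 4
-    4
7    4 7
-15  4 7 -15
/    4 0
-    4
-3   4 -3
-7   4 -3 -7
4    4 -3 -7 4
mod  4 -3 -3
/    4 1
0    4 1 0
-3   4 1 0 -3
+    4 1 -3
5    4 1 -3 5
+    4 1 2
+    4 3
*    12
12   12 12
8    12 12 8
*    12 96
-    -84

-84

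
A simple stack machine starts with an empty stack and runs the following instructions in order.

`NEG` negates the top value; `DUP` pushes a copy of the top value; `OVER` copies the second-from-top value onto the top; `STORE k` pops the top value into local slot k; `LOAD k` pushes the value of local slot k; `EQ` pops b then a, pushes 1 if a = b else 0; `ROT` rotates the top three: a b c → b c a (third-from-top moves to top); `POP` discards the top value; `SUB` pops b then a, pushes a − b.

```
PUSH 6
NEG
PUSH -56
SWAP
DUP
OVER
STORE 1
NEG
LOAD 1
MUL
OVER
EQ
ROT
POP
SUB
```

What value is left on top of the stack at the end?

PUSH 6    [6]
NEG       [-6]
PUSH -56  [-6, -56]
SWAP      [-56, -6]
DUP       [-56, -6, -6]
OVER      [-56, -6, -6, -6]
STORE 1   [-56, -6, -6]
NEG       [-56, -6, 6]
LOAD 1    [-56, -6, 6, -6]
MUL       [-56, -6, -36]
OVER      [-56, -6, -36, -6]
EQ        [-56, -6, 0]
ROT       [-6, 0, -56]
POP       [-6, 0]
SUB       [-6]

-6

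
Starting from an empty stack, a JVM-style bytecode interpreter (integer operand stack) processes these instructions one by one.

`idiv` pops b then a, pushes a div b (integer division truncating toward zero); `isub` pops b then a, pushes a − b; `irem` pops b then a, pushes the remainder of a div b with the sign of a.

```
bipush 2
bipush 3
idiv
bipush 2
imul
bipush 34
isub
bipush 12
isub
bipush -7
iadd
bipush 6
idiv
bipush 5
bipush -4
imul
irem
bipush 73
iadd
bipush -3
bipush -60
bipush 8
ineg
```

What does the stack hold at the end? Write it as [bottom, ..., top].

bipush 2   : 2
bipush 3   : 2 3
idiv       : 0
bipush 2   : 0 2
imul       : 0
bipush 34  : 0 34
isub       : -34
bipush 12  : -34 12
isub       : -46
bipush -7  : -46 -7
iadd       : -53
bipush 6   : -53 6
idiv       : -8
bipush 5   : -8 5
bipush -4  : -8 5 -4
imul       : -8 -20
irem       : -8
bipush 73  : -8 73
iadd       : 65
bipush -3  : 65 -3
bipush -60 : 65 -3 -60
bipush 8   : 65 -3 -60 8
ineg       : 65 -3 -60 -8

[65, -3, -60, -8]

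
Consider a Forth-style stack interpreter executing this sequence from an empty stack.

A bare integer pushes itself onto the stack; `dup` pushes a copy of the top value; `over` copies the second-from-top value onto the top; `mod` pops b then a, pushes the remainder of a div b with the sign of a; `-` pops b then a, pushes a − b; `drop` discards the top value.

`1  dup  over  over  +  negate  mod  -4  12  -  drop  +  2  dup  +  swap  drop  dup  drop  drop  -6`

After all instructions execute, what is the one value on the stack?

1      -> [1]
dup    -> [1, 1]
over   -> [1, 1, 1]
over   -> [1, 1, 1, 1]
+      -> [1, 1, 2]
negate -> [1, 1, -2]
mod    -> [1, 1]
-4     -> [1, 1, -4]
12     -> [1, 1, -4, 12]
-      -> [1, 1, -16]
drop   -> [1, 1]
+      -> [2]
2      -> [2, 2]
dup    -> [2, 2, 2]
+      -> [2, 4]
swap   -> [4, 2]
drop   -> [4]
dup    -> [4, 4]
drop   -> [4]
drop   -> []
-6     -> [-6]

-6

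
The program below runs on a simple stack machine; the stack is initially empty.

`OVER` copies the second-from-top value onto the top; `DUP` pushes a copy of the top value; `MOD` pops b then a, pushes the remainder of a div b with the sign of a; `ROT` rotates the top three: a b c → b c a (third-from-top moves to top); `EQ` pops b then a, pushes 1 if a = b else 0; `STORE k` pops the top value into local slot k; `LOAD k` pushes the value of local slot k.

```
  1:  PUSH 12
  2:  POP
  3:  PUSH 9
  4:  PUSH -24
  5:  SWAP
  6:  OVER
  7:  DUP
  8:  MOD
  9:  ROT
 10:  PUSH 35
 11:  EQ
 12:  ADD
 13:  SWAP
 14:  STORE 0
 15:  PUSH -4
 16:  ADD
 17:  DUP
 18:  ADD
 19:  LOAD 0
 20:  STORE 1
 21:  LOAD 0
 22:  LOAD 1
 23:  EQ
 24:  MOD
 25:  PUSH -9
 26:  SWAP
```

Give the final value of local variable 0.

9

PUSH 12   12
POP       (empty)
PUSH 9    9
PUSH -24  9 -24
SWAP      -24 9
OVER      -24 9 -24
DUP       -24 9 -24 -24
MOD       -24 9 0
ROT       9 0 -24
PUSH 35   9 0 -24 35
EQ        9 0 0
ADD       9 0
SWAP      0 9
STORE 0   0
PUSH -4   0 -4
ADD       -4
DUP       -4 -4
ADD       -8
LOAD 0    -8 9
STORE 1   -8
LOAD 0    -8 9
LOAD 1    -8 9 9
EQ        -8 1
MOD       0
PUSH -9   0 -9
SWAP      -9 0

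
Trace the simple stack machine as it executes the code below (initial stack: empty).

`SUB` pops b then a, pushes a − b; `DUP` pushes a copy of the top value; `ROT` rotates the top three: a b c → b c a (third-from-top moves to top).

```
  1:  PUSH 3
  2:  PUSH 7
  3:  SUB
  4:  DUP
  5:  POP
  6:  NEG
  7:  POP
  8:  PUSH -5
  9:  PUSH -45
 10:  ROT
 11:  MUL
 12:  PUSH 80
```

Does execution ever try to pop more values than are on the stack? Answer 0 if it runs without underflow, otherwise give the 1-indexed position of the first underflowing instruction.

10

PUSH 3   : [3]
PUSH 7   : [3, 7]
SUB      : [-4]
DUP      : [-4, -4]
POP      : [-4]
NEG      : [4]
POP      : []
PUSH -5  : [-5]
PUSH -45 : [-5, -45]
ROT  — needs 3 operands, stack has 2 → underflow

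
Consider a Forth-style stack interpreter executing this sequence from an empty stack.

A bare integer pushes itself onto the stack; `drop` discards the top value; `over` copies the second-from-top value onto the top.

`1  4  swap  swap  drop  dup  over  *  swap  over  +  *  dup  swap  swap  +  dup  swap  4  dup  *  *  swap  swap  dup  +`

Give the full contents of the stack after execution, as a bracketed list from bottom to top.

1    → [1]
4    → [1, 4]
swap → [4, 1]
swap → [1, 4]
drop → [1]
dup  → [1, 1]
over → [1, 1, 1]
*    → [1, 1]
swap → [1, 1]
over → [1, 1, 1]
+    → [1, 2]
*    → [2]
dup  → [2, 2]
swap → [2, 2]
swap → [2, 2]
+    → [4]
dup  → [4, 4]
swap → [4, 4]
4    → [4, 4, 4]
dup  → [4, 4, 4, 4]
*    → [4, 4, 16]
*    → [4, 64]
swap → [64, 4]
swap → [4, 64]
dup  → [4, 64, 64]
+    → [4, 128]

[4, 128]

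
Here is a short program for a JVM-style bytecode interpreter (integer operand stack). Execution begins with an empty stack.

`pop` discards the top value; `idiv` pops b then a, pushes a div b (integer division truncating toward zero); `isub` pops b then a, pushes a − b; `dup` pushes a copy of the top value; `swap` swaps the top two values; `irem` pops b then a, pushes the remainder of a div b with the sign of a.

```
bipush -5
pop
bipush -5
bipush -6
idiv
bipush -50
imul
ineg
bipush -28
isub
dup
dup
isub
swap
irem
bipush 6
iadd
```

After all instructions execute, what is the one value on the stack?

6

bipush -5   [-5]
pop         []
bipush -5   [-5]
bipush -6   [-5, -6]
idiv        [0]
bipush -50  [0, -50]
imul        [0]
ineg        [0]
bipush -28  [0, -28]
isub        [28]
dup         [28, 28]
dup         [28, 28, 28]
isub        [28, 0]
swap        [0, 28]
irem        [0]
bipush 6    [0, 6]
iadd        [6]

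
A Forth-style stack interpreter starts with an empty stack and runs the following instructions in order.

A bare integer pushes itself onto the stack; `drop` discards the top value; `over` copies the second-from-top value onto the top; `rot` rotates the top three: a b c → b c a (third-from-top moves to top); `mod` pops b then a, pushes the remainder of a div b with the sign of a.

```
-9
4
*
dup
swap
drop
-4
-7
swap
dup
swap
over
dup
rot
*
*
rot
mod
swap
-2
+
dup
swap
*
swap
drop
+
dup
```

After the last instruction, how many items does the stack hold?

-9   : [-9]
4    : [-9, 4]
*    : [-36]
dup  : [-36, -36]
swap : [-36, -36]
drop : [-36]
-4   : [-36, -4]
-7   : [-36, -4, -7]
swap : [-36, -7, -4]
dup  : [-36, -7, -4, -4]
swap : [-36, -7, -4, -4]
over : [-36, -7, -4, -4, -4]
dup  : [-36, -7, -4, -4, -4, -4]
rot  : [-36, -7, -4, -4, -4, -4]
*    : [-36, -7, -4, -4, 16]
*    : [-36, -7, -4, -64]
rot  : [-36, -4, -64, -7]
mod  : [-36, -4, -1]
swap : [-36, -1, -4]
-2   : [-36, -1, -4, -2]
+    : [-36, -1, -6]
dup  : [-36, -1, -6, -6]
swap : [-36, -1, -6, -6]
*    : [-36, -1, 36]
swap : [-36, 36, -1]
drop : [-36, 36]
+    : [0]
dup  : [0, 0]

2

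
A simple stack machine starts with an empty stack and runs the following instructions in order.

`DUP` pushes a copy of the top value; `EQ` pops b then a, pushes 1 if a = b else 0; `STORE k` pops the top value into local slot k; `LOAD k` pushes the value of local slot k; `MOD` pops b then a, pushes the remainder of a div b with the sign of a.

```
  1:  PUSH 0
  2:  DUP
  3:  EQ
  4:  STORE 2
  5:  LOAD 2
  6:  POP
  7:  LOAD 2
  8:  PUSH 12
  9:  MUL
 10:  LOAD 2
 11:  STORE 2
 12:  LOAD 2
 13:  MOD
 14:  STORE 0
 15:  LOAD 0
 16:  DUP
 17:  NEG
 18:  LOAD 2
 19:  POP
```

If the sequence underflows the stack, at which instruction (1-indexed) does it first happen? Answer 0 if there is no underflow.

0

PUSH 0   [0]
DUP      [0, 0]
EQ       [1]
STORE 2  []
LOAD 2   [1]
POP      []
LOAD 2   [1]
PUSH 12  [1, 12]
MUL      [12]
LOAD 2   [12, 1]
STORE 2  [12]
LOAD 2   [12, 1]
MOD      [0]
STORE 0  []
LOAD 0   [0]
DUP      [0, 0]
NEG      [0, 0]
LOAD 2   [0, 0, 1]
POP      [0, 0]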